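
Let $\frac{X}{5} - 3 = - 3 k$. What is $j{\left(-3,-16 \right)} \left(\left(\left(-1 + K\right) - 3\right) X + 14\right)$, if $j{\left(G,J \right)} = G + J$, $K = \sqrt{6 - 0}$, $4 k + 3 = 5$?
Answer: $304 - \frac{285 \sqrt{6}}{2} \approx -45.052$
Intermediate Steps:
$k = \frac{1}{2}$ ($k = - \frac{3}{4} + \frac{1}{4} \cdot 5 = - \frac{3}{4} + \frac{5}{4} = \frac{1}{2} \approx 0.5$)
$K = \sqrt{6}$ ($K = \sqrt{6 + 0} = \sqrt{6} \approx 2.4495$)
$X = \frac{15}{2}$ ($X = 15 + 5 \left(\left(-3\right) \frac{1}{2}\right) = 15 + 5 \left(- \frac{3}{2}\right) = 15 - \frac{15}{2} = \frac{15}{2} \approx 7.5$)
$j{\left(-3,-16 \right)} \left(\left(\left(-1 + K\right) - 3\right) X + 14\right) = \left(-3 - 16\right) \left(\left(\left(-1 + \sqrt{6}\right) - 3\right) \frac{15}{2} + 14\right) = - 19 \left(\left(\left(-1 + \sqrt{6}\right) - 3\right) \frac{15}{2} + 14\right) = - 19 \left(\left(-4 + \sqrt{6}\right) \frac{15}{2} + 14\right) = - 19 \left(\left(-30 + \frac{15 \sqrt{6}}{2}\right) + 14\right) = - 19 \left(-16 + \frac{15 \sqrt{6}}{2}\right) = 304 - \frac{285 \sqrt{6}}{2}$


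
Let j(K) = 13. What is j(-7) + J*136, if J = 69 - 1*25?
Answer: 5997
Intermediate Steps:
J = 44 (J = 69 - 25 = 44)
j(-7) + J*136 = 13 + 44*136 = 13 + 5984 = 5997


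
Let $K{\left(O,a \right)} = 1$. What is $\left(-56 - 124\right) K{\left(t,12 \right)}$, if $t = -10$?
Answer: $-180$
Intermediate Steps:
$\left(-56 - 124\right) K{\left(t,12 \right)} = \left(-56 - 124\right) 1 = \left(-180\right) 1 = -180$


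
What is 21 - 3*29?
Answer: -66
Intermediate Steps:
21 - 3*29 = 21 - 87 = -66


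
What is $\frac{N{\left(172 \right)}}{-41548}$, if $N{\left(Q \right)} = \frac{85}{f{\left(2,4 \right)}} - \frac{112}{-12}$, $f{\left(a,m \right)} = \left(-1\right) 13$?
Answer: $- \frac{109}{1620372} \approx -6.7268 \cdot 10^{-5}$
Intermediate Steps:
$f{\left(a,m \right)} = -13$
$N{\left(Q \right)} = \frac{109}{39}$ ($N{\left(Q \right)} = \frac{85}{-13} - \frac{112}{-12} = 85 \left(- \frac{1}{13}\right) - - \frac{28}{3} = - \frac{85}{13} + \frac{28}{3} = \frac{109}{39}$)
$\frac{N{\left(172 \right)}}{-41548} = \frac{109}{39 \left(-41548\right)} = \frac{109}{39} \left(- \frac{1}{41548}\right) = - \frac{109}{1620372}$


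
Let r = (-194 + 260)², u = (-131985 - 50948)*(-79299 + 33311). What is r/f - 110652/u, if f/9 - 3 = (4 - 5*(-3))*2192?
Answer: 1016787267671/87599579377351 ≈ 0.011607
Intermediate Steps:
u = 8412722804 (u = -182933*(-45988) = 8412722804)
r = 4356 (r = 66² = 4356)
f = 374859 (f = 27 + 9*((4 - 5*(-3))*2192) = 27 + 9*((4 + 15)*2192) = 27 + 9*(19*2192) = 27 + 9*41648 = 27 + 374832 = 374859)
r/f - 110652/u = 4356/374859 - 110652/8412722804 = 4356*(1/374859) - 110652*1/8412722804 = 484/41651 - 27663/2103180701 = 1016787267671/87599579377351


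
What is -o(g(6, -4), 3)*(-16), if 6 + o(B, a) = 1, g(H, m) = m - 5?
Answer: -80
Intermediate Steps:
g(H, m) = -5 + m
o(B, a) = -5 (o(B, a) = -6 + 1 = -5)
-o(g(6, -4), 3)*(-16) = -1*(-5)*(-16) = 5*(-16) = -80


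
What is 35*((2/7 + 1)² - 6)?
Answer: -1065/7 ≈ -152.14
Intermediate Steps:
35*((2/7 + 1)² - 6) = 35*((9/7)² - 6) = 35*(81/49 - 6) = 35*(-213/49) = -1065/7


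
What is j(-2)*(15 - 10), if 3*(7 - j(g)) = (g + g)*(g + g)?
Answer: 25/3 ≈ 8.3333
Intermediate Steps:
j(g) = 7 - 4*g²/3 (j(g) = 7 - (g + g)*(g + g)/3 = 7 - 2*g*2*g/3 = 7 - 4*g²/3)
j(-2)*(15 - 10) = (7 - 4/3*(-2)²)*(15 - 10) = (7 - 4/3*4)*5 = (7 - 16/3)*5 = (5/3)*5 = 25/3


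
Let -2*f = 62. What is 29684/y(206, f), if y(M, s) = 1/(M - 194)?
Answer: 356208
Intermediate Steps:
f = -31 (f = -½*62 = -31)
y(M, s) = 1/(-194 + M)
29684/y(206, f) = 29684/(1/(-194 + 206)) = 29684/(1/12) = 29684*12 = 356208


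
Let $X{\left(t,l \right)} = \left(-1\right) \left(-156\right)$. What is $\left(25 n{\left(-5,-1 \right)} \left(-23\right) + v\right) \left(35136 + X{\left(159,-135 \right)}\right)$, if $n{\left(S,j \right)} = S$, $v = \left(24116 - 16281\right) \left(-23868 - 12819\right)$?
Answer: $-10144324362840$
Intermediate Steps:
$X{\left(t,l \right)} = 156$
$v = -287442645$ ($v = 7835 \left(-36687\right) = -287442645$)
$\left(25 n{\left(-5,-1 \right)} \left(-23\right) + v\right) \left(35136 + X{\left(159,-135 \right)}\right) = \left(25 \left(-5\right) \left(-23\right) - 287442645\right) \left(35136 + 156\right) = \left(\left(-125\right) \left(-23\right) - 287442645\right) 35292 = \left(2875 - 287442645\right) 35292 = \left(-287439770\right) 35292 = -10144324362840$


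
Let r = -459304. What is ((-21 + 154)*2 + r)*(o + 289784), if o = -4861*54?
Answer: -12527147020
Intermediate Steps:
o = -262494
((-21 + 154)*2 + r)*(o + 289784) = ((-21 + 154)*2 - 459304)*(-262494 + 289784) = (133*2 - 459304)*27290 = (266 - 459304)*27290 = -459038*27290 = -12527147020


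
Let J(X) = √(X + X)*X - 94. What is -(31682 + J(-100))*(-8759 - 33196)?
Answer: 1325274540 - 41955000*I*√2 ≈ 1.3253e+9 - 5.9333e+7*I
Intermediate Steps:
J(X) = -94 + √2*X^(3/2) (J(X) = √(2*X)*X - 94 = (√2*√X)*X - 94 = √2*X^(3/2) - 94 = -94 + √2*X^(3/2))
-(31682 + J(-100))*(-8759 - 33196) = -(31682 + (-94 + √2*(-100)^(3/2)))*(-8759 - 33196) = -(31682 + (-94 + √2*(-1000*I)))*(-41955) = -(31682 + (-94 - 1000*I*√2))*(-41955) = -(31588 - 1000*I*√2)*(-41955) = -(-1325274540 + 41955000*I*√2) = 1325274540 - 41955000*I*√2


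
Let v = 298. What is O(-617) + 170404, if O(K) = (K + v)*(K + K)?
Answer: 564050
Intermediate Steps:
O(K) = 2*K*(298 + K) (O(K) = (K + 298)*(K + K) = (298 + K)*(2*K) = 2*K*(298 + K))
O(-617) + 170404 = 2*(-617)*(298 - 617) + 170404 = 2*(-617)*(-319) + 170404 = 393646 + 170404 = 564050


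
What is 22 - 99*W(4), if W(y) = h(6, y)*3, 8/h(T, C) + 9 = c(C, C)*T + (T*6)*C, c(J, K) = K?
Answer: 374/53 ≈ 7.0566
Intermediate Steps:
h(T, C) = 8/(-9 + 7*C*T) (h(T, C) = 8/(-9 + (C*T + (T*6)*C)) = 8/(-9 + (C*T + (6*T)*C)) = 8/(-9 + (C*T + 6*C*T)) = 8/(-9 + 7*C*T))
W(y) = 24/(-9 + 42*y) (W(y) = (8/(-9 + 7*y*6))*3 = (8/(-9 + 42*y))*3 = 24/(-9 + 42*y))
22 - 99*W(4) = 22 - 792/(-3 + 14*4) = 22 - 792/(-3 + 56) = 22 - 792/53 = 374/53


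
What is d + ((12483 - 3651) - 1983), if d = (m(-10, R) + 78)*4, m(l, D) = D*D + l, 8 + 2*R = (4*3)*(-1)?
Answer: 7521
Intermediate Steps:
R = -10 (R = -4 + ((4*3)*(-1))/2 = -4 + (12*(-1))/2 = -4 + (1/2)*(-12) = -4 - 6 = -10)
m(l, D) = l + D**2 (m(l, D) = D**2 + l = l + D**2)
d = 672 (d = ((-10 + (-10)**2) + 78)*4 = ((-10 + 100) + 78)*4 = (90 + 78)*4 = 168*4 = 672)
d + ((12483 - 3651) - 1983) = 672 + ((12483 - 3651) - 1983) = 672 + (8832 - 1983) = 672 + 6849 = 7521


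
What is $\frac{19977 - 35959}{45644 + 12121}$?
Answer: $- \frac{15982}{57765} \approx -0.27667$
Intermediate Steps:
$\frac{19977 - 35959}{45644 + 12121} = - \frac{15982}{57765}$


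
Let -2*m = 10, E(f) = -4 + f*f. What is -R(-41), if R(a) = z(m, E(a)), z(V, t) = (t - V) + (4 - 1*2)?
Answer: -1684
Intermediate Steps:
E(f) = -4 + f**2
m = -5 (m = -1/2*10 = -5)
z(V, t) = 2 + t - V (z(V, t) = (t - V) + (4 - 2) = (t - V) + 2 = 2 + t - V)
R(a) = 3 + a**2 (R(a) = 2 + (-4 + a**2) - 1*(-5) = 2 + (-4 + a**2) + 5 = 3 + a**2)
-R(-41) = -(3 + (-41)**2) = -(3 + 1681) = -1*1684 = -1684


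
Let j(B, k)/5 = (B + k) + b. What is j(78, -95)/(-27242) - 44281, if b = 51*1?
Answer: -603151586/13621 ≈ -44281.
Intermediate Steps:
b = 51
j(B, k) = 255 + 5*B + 5*k (j(B, k) = 5*((B + k) + 51) = 5*(51 + B + k) = 255 + 5*B + 5*k)
j(78, -95)/(-27242) - 44281 = (255 + 5*78 + 5*(-95))/(-27242) - 44281 = (255 + 390 - 475)*(-1/27242) - 44281 = 170*(-1/27242) - 44281 = -85/13621 - 44281 = -603151586/13621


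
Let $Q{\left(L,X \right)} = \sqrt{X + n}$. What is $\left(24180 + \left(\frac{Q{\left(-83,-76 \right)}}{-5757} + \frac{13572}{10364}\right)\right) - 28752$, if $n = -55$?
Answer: $- \frac{11842659}{2591} - \frac{i \sqrt{131}}{5757} \approx -4570.7 - 0.0019881 i$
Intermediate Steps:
$Q{\left(L,X \right)} = \sqrt{-55 + X}$ ($Q{\left(L,X \right)} = \sqrt{X - 55} = \sqrt{-55 + X}$)
$\left(24180 + \left(\frac{Q{\left(-83,-76 \right)}}{-5757} + \frac{13572}{10364}\right)\right) - 28752 = \left(24180 + \left(\frac{\sqrt{-55 - 76}}{-5757} + \frac{13572}{10364}\right)\right) - 28752 = \left(24180 + \left(\sqrt{-131} \left(- \frac{1}{5757}\right) + 13572 \cdot \frac{1}{10364}\right)\right) - 28752 = \left(24180 + \left(i \sqrt{131} \left(- \frac{1}{5757}\right) + \frac{3393}{2591}\right)\right) - 28752 = \left(24180 + \left(- \frac{i \sqrt{131}}{5757} + \frac{3393}{2591}\right)\right) - 28752 = \left(24180 + \left(\frac{3393}{2591} - \frac{i \sqrt{131}}{5757}\right)\right) - 28752 = \left(\frac{62653773}{2591} - \frac{i \sqrt{131}}{5757}\right) - 28752 = - \frac{11842659}{2591} - \frac{i \sqrt{131}}{5757}$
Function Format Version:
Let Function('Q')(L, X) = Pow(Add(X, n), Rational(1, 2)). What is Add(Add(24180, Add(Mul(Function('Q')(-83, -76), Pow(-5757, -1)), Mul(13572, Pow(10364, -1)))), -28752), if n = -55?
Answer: Add(Rational(-11842659, 2591), Mul(Rational(-1, 5757), I, Pow(131, Rational(1, 2)))) ≈ Add(-4570.7, Mul(-0.0019881, I))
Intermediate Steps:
Function('Q')(L, X) = Pow(Add(-55, X), Rational(1, 2)) (Function('Q')(L, X) = Pow(Add(X, -55), Rational(1, 2)) = Pow(Add(-55, X), Rational(1, 2)))
Add(Add(24180, Add(Mul(Function('Q')(-83, -76), Pow(-5757, -1)), Mul(13572, Pow(10364, -1)))), -28752) = Add(Add(24180, Add(Mul(Pow(Add(-55, -76), Rational(1, 2)), Pow(-5757, -1)), Mul(13572, Pow(10364, -1)))), -28752) = Add(Add(24180, Add(Mul(Pow(-131, Rational(1, 2)), Rational(-1, 5757)), Mul(13572, Rational(1, 10364)))), -28752) = Add(Add(24180, Add(Mul(Mul(I, Pow(131, Rational(1, 2))), Rational(-1, 5757)), Rational(3393, 2591))), -28752) = Add(Add(24180, Add(Mul(Rational(-1, 5757), I, Pow(131, Rational(1, 2))), Rational(3393, 2591))), -28752) = Add(Add(24180, Add(Rational(3393, 2591), Mul(Rational(-1, 5757), I, Pow(131, Rational(1, 2))))), -28752) = Add(Add(Rational(62653773, 2591), Mul(Rational(-1, 5757), I, Pow(131, Rational(1, 2)))), -28752) = Add(Rational(-11842659, 2591), Mul(Rational(-1, 5757), I, Pow(131, Rational(1, 2))))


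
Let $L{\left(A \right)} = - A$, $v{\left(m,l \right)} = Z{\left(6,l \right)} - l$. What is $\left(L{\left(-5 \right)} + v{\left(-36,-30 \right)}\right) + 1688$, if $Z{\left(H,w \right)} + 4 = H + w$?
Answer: $1695$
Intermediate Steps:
$Z{\left(H,w \right)} = -4 + H + w$ ($Z{\left(H,w \right)} = -4 + \left(H + w\right) = -4 + H + w$)
$v{\left(m,l \right)} = 2$ ($v{\left(m,l \right)} = \left(-4 + 6 + l\right) - l = \left(2 + l\right) - l = 2$)
$\left(L{\left(-5 \right)} + v{\left(-36,-30 \right)}\right) + 1688 = \left(\left(-1\right) \left(-5\right) + 2\right) + 1688 = \left(5 + 2\right) + 1688 = 7 + 1688 = 1695$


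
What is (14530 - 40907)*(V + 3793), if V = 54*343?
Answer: -588602755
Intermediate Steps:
V = 18522
(14530 - 40907)*(V + 3793) = (14530 - 40907)*(18522 + 3793) = -26377*22315 = -588602755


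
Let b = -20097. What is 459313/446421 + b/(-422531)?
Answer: 203045704040/188626711551 ≈ 1.0764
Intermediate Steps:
459313/446421 + b/(-422531) = 459313/446421 - 20097/(-422531) = 459313*(1/446421) - 20097*(-1/422531) = 459313/446421 + 20097/422531 = 203045704040/188626711551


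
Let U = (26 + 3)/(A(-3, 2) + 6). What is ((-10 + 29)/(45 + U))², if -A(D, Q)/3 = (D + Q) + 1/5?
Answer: 636804/4141225 ≈ 0.15377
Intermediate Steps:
A(D, Q) = -⅗ - 3*D - 3*Q (A(D, Q) = -3*((D + Q) + 1/5) = -3*((D + Q) + ⅕) = -3*(⅕ + D + Q) = -⅗ - 3*D - 3*Q)
U = 145/42 (U = (26 + 3)/((-⅗ - 3*(-3) - 3*2) + 6) = 29/((-⅗ + 9 - 6) + 6) = 29/(12/5 + 6) = 29/(42/5) = 29*(5/42) = 145/42 ≈ 3.4524)
((-10 + 29)/(45 + U))² = ((-10 + 29)/(45 + 145/42))² = (19/(2035/42))² = (19*(42/2035))² = (798/2035)² = 636804/4141225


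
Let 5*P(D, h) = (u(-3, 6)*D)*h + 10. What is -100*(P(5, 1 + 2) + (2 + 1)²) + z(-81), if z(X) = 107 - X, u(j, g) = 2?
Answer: -1512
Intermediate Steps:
P(D, h) = 2 + 2*D*h/5 (P(D, h) = ((2*D)*h + 10)/5 = (2*D*h + 10)/5 = (10 + 2*D*h)/5 = 2 + 2*D*h/5)
-100*(P(5, 1 + 2) + (2 + 1)²) + z(-81) = -100*((2 + (⅖)*5*(1 + 2)) + (2 + 1)²) + (107 - 1*(-81)) = -100*((2 + (⅖)*5*3) + 3²) + (107 + 81) = -100*((2 + 6) + 9) + 188 = -100*(8 + 9) + 188 = -100*17 + 188 = -1700 + 188 = -1512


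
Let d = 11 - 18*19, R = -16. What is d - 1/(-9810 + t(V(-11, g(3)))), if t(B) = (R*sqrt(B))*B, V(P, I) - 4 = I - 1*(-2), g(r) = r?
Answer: -3390101/10242 ≈ -331.00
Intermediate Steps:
d = -331 (d = 11 - 342 = -331)
V(P, I) = 6 + I (V(P, I) = 4 + (I - 1*(-2)) = 4 + (I + 2) = 4 + (2 + I) = 6 + I)
t(B) = -16*B**(3/2) (t(B) = (-16*sqrt(B))*B = -16*B**(3/2))
d - 1/(-9810 + t(V(-11, g(3)))) = -331 - 1/(-9810 - 16*(6 + 3)**(3/2)) = -331 - 1/(-9810 - 16*9**(3/2)) = -331 - 1/(-9810 - 16*27) = -331 - 1/(-9810 - 432) = -331 - 1/(-10242) = -331 - 1*(-1/10242) = -331 + 1/10242 = -3390101/10242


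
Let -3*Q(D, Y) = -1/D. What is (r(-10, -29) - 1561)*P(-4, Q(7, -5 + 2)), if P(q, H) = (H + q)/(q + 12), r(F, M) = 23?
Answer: 63827/84 ≈ 759.85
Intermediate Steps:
Q(D, Y) = 1/(3*D) (Q(D, Y) = -(-1)/(3*D) = 1/(3*D))
P(q, H) = (H + q)/(12 + q)
(r(-10, -29) - 1561)*P(-4, Q(7, -5 + 2)) = (23 - 1561)*(((1/3)/7 - 4)/(12 - 4)) = -1538*((1/3)*(1/7) - 4)/8 = -769*(1/21 - 4)/4 = -769*(-83)/(4*21) = -1538*(-83/168) = 63827/84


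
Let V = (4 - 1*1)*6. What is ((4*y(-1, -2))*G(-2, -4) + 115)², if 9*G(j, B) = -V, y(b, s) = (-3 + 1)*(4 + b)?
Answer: 26569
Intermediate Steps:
V = 18 (V = (4 - 1)*6 = 3*6 = 18)
y(b, s) = -8 - 2*b (y(b, s) = -2*(4 + b) = -8 - 2*b)
G(j, B) = -2 (G(j, B) = (-1*18)/9 = (⅑)*(-18) = -2)
((4*y(-1, -2))*G(-2, -4) + 115)² = ((4*(-8 - 2*(-1)))*(-2) + 115)² = ((4*(-8 + 2))*(-2) + 115)² = ((4*(-6))*(-2) + 115)² = (-24*(-2) + 115)² = (48 + 115)² = 163² = 26569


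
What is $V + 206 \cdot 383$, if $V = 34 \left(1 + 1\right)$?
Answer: $78966$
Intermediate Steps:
$V = 68$ ($V = 34 \cdot 2 = 68$)
$V + 206 \cdot 383 = 68 + 206 \cdot 383 = 68 + 78898 = 78966$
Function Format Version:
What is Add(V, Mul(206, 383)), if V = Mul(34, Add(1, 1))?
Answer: 78966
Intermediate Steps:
V = 68 (V = Mul(34, 2) = 68)
Add(V, Mul(206, 383)) = Add(68, Mul(206, 383)) = Add(68, 78898) = 78966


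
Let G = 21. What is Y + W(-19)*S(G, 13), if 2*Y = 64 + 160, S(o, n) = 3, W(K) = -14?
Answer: 70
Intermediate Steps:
Y = 112 (Y = (64 + 160)/2 = (½)*224 = 112)
Y + W(-19)*S(G, 13) = 112 - 14*3 = 112 - 42 = 70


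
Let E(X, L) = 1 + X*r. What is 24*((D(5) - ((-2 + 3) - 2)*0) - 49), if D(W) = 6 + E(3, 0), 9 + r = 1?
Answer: -1584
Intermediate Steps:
r = -8 (r = -9 + 1 = -8)
E(X, L) = 1 - 8*X (E(X, L) = 1 + X*(-8) = 1 - 8*X)
D(W) = -17 (D(W) = 6 + (1 - 8*3) = 6 + (1 - 24) = 6 - 23 = -17)
24*((D(5) - ((-2 + 3) - 2)*0) - 49) = 24*((-17 - ((-2 + 3) - 2)*0) - 49) = 24*((-17 - (1 - 2)*0) - 49) = 24*((-17 - (-1)*0) - 49) = 24*((-17 - 1*0) - 49) = 24*((-17 + 0) - 49) = 24*(-17 - 49) = 24*(-66) = -1584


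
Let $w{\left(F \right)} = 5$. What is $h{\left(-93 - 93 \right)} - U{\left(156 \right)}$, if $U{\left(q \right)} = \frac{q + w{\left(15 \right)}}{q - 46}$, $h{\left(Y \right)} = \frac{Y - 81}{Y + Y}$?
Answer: $- \frac{5087}{6820} \approx -0.74589$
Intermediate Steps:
$h{\left(Y \right)} = \frac{-81 + Y}{2 Y}$
$U{\left(q \right)} = \frac{5 + q}{-46 + q}$ ($U{\left(q \right)} = \frac{q + 5}{q - 46} = \frac{5 + q}{-46 + q}$)
$h{\left(-93 - 93 \right)} - U{\left(156 \right)} = \frac{-81 - 186}{2 \left(-93 - 93\right)} - \frac{5 + 156}{-46 + 156} = \frac{-81 - 186}{2 \left(-186\right)} - \frac{1}{110} \cdot 161 = \frac{1}{2} \left(- \frac{1}{186}\right) \left(-267\right) - \frac{1}{110} \cdot 161 = \frac{89}{124} - \frac{161}{110} = - \frac{5087}{6820}$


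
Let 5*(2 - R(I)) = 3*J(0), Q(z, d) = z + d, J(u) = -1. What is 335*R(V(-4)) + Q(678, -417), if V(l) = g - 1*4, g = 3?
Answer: 1132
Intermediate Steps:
V(l) = -1 (V(l) = 3 - 1*4 = 3 - 4 = -1)
Q(z, d) = d + z
R(I) = 13/5 (R(I) = 2 - 3*(-1)/5 = 2 - ⅕*(-3) = 2 + ⅗ = 13/5)
335*R(V(-4)) + Q(678, -417) = 335*(13/5) + (-417 + 678) = 871 + 261 = 1132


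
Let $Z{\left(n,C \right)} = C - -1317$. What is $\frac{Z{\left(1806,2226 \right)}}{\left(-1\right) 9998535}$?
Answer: $- \frac{1181}{3332845} \approx -0.00035435$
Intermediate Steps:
$Z{\left(n,C \right)} = 1317 + C$ ($Z{\left(n,C \right)} = C + 1317 = 1317 + C$)
$\frac{Z{\left(1806,2226 \right)}}{\left(-1\right) 9998535} = \frac{1317 + 2226}{\left(-1\right) 9998535} = \frac{3543}{-9998535} = 3543 \left(- \frac{1}{9998535}\right) = - \frac{1181}{3332845}$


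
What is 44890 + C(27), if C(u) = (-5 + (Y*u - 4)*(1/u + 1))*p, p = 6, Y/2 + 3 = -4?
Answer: 382348/9 ≈ 42483.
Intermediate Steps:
Y = -14 (Y = -6 + 2*(-4) = -6 - 8 = -14)
C(u) = -30 + 6*(1 + 1/u)*(-4 - 14*u) (C(u) = (-5 + (-14*u - 4)*(1/u + 1))*6 = (-5 + (-4 - 14*u)*(1 + 1/u))*6 = (-5 + (1 + 1/u)*(-4 - 14*u))*6 = -30 + 6*(1 + 1/u)*(-4 - 14*u))
44890 + C(27) = 44890 + (-138 - 84*27 - 24/27) = 44890 + (-138 - 2268 - 24*1/27) = 44890 + (-138 - 2268 - 8/9) = 44890 - 21662/9 = 382348/9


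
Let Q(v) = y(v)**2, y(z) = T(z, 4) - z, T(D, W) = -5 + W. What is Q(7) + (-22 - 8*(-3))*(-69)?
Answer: -74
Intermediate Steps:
y(z) = -1 - z (y(z) = (-5 + 4) - z = -1 - z)
Q(v) = (-1 - v)**2
Q(7) + (-22 - 8*(-3))*(-69) = (1 + 7)**2 + (-22 - 8*(-3))*(-69) = 8**2 + (-22 + 24)*(-69) = 64 + 2*(-69) = 64 - 138 = -74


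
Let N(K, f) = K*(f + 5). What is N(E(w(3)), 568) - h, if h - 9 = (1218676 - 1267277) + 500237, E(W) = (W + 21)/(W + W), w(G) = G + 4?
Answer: -450499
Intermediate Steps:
w(G) = 4 + G
E(W) = (21 + W)/(2*W) (E(W) = (21 + W)/((2*W)) = (21 + W)*(1/(2*W)) = (21 + W)/(2*W))
N(K, f) = K*(5 + f)
h = 451645 (h = 9 + ((1218676 - 1267277) + 500237) = 9 + (-48601 + 500237) = 9 + 451636 = 451645)
N(E(w(3)), 568) - h = ((21 + (4 + 3))/(2*(4 + 3)))*(5 + 568) - 1*451645 = ((½)*(21 + 7)/7)*573 - 451645 = ((½)*(⅐)*28)*573 - 451645 = 2*573 - 451645 = 1146 - 451645 = -450499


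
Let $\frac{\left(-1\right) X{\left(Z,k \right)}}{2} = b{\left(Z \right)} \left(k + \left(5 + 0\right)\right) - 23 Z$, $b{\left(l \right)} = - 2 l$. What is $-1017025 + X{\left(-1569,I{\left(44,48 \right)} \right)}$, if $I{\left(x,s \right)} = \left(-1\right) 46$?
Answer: $-831883$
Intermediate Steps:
$I{\left(x,s \right)} = -46$
$X{\left(Z,k \right)} = 46 Z + 4 Z \left(5 + k\right)$ ($X{\left(Z,k \right)} = - 2 \left(- 2 Z \left(k + \left(5 + 0\right)\right) - 23 Z\right) = - 2 \left(- 2 Z \left(k + 5\right) - 23 Z\right) = - 2 \left(- 2 Z \left(5 + k\right) - 23 Z\right) = - 2 \left(- 23 Z - 2 Z \left(5 + k\right)\right) = 46 Z + 4 Z \left(5 + k\right)$)
$-1017025 + X{\left(-1569,I{\left(44,48 \right)} \right)} = -1017025 + 2 \left(-1569\right) \left(33 + 2 \left(-46\right)\right) = -1017025 + 2 \left(-1569\right) \left(33 - 92\right) = -1017025 + 2 \left(-1569\right) \left(-59\right) = -1017025 + 185142 = -831883$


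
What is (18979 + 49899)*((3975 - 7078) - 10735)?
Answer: -953133764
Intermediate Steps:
(18979 + 49899)*((3975 - 7078) - 10735) = 68878*(-3103 - 10735) = 68878*(-13838) = -953133764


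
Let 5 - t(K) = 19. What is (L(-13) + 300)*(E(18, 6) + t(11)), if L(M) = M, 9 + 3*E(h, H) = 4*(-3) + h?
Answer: -4305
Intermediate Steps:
t(K) = -14 (t(K) = 5 - 1*19 = 5 - 19 = -14)
E(h, H) = -7 + h/3 (E(h, H) = -3 + (4*(-3) + h)/3 = -3 + (-12 + h)/3 = -3 + (-4 + h/3) = -7 + h/3)
(L(-13) + 300)*(E(18, 6) + t(11)) = (-13 + 300)*((-7 + (1/3)*18) - 14) = 287*((-7 + 6) - 14) = 287*(-1 - 14) = 287*(-15) = -4305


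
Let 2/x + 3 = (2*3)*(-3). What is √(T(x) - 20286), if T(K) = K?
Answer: 2*I*√2236542/21 ≈ 142.43*I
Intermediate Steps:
x = -2/21 (x = 2/(-3 + (2*3)*(-3)) = 2/(-3 + 6*(-3)) = 2/(-3 - 18) = 2/(-21) = 2*(-1/21) = -2/21 ≈ -0.095238)
√(T(x) - 20286) = √(-2/21 - 20286) = √(-426008/21) = 2*I*√2236542/21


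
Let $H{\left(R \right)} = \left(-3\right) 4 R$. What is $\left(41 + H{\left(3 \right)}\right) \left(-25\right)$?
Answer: $-125$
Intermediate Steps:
$H{\left(R \right)} = - 12 R$
$\left(41 + H{\left(3 \right)}\right) \left(-25\right) = \left(41 - 36\right) \left(-25\right) = 5 \left(-25\right) = -125$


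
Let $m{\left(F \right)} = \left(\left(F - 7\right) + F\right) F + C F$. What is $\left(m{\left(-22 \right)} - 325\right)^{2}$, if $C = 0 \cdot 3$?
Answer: $635209$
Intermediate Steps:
$C = 0$
$m{\left(F \right)} = F \left(-7 + 2 F\right)$ ($m{\left(F \right)} = \left(\left(F - 7\right) + F\right) F + 0 F = \left(\left(-7 + F\right) + F\right) F + 0 = \left(-7 + 2 F\right) F + 0 = F \left(-7 + 2 F\right) + 0 = F \left(-7 + 2 F\right)$)
$\left(m{\left(-22 \right)} - 325\right)^{2} = \left(- 22 \left(-7 + 2 \left(-22\right)\right) - 325\right)^{2} = \left(- 22 \left(-7 - 44\right) - 325\right)^{2} = \left(\left(-22\right) \left(-51\right) - 325\right)^{2} = \left(1122 - 325\right)^{2} = 797^{2} = 635209$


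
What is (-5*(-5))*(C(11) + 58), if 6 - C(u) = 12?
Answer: 1300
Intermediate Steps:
C(u) = -6 (C(u) = 6 - 1*12 = 6 - 12 = -6)
(-5*(-5))*(C(11) + 58) = (-5*(-5))*(-6 + 58) = 25*52 = 1300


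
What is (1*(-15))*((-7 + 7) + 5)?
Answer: -75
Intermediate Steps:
(1*(-15))*((-7 + 7) + 5) = -15*(0 + 5) = -15*5 = -75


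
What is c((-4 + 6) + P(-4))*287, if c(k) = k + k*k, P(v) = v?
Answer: 574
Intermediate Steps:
c(k) = k + k²
c((-4 + 6) + P(-4))*287 = (((-4 + 6) - 4)*(1 + ((-4 + 6) - 4)))*287 = ((2 - 4)*(1 + (2 - 4)))*287 = -2*(1 - 2)*287 = -2*(-1)*287 = 2*287 = 574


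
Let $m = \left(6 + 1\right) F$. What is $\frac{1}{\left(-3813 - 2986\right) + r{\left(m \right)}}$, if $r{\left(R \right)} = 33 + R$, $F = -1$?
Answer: $- \frac{1}{6773} \approx -0.00014765$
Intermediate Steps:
$m = -7$ ($m = \left(6 + 1\right) \left(-1\right) = 7 \left(-1\right) = -7$)
$\frac{1}{\left(-3813 - 2986\right) + r{\left(m \right)}} = \frac{1}{\left(-3813 - 2986\right) + \left(33 - 7\right)} = \frac{1}{\left(-3813 - 2986\right) + 26} = \frac{1}{-6799 + 26} = \frac{1}{-6773} = - \frac{1}{6773}$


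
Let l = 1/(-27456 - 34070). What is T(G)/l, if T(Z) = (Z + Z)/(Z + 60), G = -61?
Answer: -7506172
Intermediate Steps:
l = -1/61526 (l = 1/(-61526) = -1/61526 ≈ -1.6253e-5)
T(Z) = 2*Z/(60 + Z) (T(Z) = (2*Z)/(60 + Z) = 2*Z/(60 + Z))
T(G)/l = (2*(-61)/(60 - 61))/(-1/61526) = (2*(-61)/(-1))*(-61526) = (2*(-61)*(-1))*(-61526) = 122*(-61526) = -7506172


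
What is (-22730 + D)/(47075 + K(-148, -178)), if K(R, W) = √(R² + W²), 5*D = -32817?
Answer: -1378986805/2216002037 + 292934*√13397/11080010185 ≈ -0.61923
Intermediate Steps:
D = -32817/5 (D = (⅕)*(-32817) = -32817/5 ≈ -6563.4)
(-22730 + D)/(47075 + K(-148, -178)) = (-22730 - 32817/5)/(47075 + √((-148)² + (-178)²)) = -146467/(5*(47075 + √(21904 + 31684))) = -146467/(5*(47075 + √53588)) = -146467/(5*(47075 + 2*√13397))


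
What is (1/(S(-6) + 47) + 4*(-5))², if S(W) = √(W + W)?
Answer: 3*(-292307*I + 25040*√3)/(-2197*I + 188*√3) ≈ 399.15 + 0.062322*I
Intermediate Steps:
S(W) = √2*√W (S(W) = √(2*W) = √2*√W)
(1/(S(-6) + 47) + 4*(-5))² = (1/(√2*√(-6) + 47) + 4*(-5))² = (1/(√2*(I*√6) + 47) - 20)² = (1/(2*I*√3 + 47) - 20)² = (1/(47 + 2*I*√3) - 20)² = (-20 + 1/(47 + 2*I*√3))²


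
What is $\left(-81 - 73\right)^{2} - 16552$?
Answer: $7164$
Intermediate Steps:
$\left(-81 - 73\right)^{2} - 16552 = \left(-154\right)^{2} - 16552 = 23716 - 16552 = 7164$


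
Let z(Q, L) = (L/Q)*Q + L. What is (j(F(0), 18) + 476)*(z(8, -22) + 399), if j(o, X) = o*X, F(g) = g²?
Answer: 168980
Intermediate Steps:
j(o, X) = X*o
z(Q, L) = 2*L (z(Q, L) = L + L = 2*L)
(j(F(0), 18) + 476)*(z(8, -22) + 399) = (18*0² + 476)*(2*(-22) + 399) = (18*0 + 476)*(-44 + 399) = (0 + 476)*355 = 476*355 = 168980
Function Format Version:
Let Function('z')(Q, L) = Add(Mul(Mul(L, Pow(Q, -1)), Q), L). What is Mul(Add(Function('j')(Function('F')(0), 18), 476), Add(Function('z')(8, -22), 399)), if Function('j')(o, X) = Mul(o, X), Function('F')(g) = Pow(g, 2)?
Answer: 168980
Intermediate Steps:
Function('j')(o, X) = Mul(X, o)
Function('z')(Q, L) = Mul(2, L) (Function('z')(Q, L) = Add(L, L) = Mul(2, L))
Mul(Add(Function('j')(Function('F')(0), 18), 476), Add(Function('z')(8, -22), 399)) = Mul(Add(Mul(18, Pow(0, 2)), 476), Add(Mul(2, -22), 399)) = Mul(Add(Mul(18, 0), 476), Add(-44, 399)) = Mul(Add(0, 476), 355) = Mul(476, 355) = 168980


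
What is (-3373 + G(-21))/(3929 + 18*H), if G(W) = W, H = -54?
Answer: -3394/2957 ≈ -1.1478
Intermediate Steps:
(-3373 + G(-21))/(3929 + 18*H) = (-3373 - 21)/(3929 + 18*(-54)) = -3394/(3929 - 972) = -3394/2957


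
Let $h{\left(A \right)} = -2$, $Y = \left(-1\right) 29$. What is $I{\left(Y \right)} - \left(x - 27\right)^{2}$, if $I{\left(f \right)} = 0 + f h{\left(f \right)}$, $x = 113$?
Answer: $-7338$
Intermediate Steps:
$Y = -29$
$I{\left(f \right)} = - 2 f$ ($I{\left(f \right)} = 0 + f \left(-2\right) = 0 - 2 f = - 2 f$)
$I{\left(Y \right)} - \left(x - 27\right)^{2} = \left(-2\right) \left(-29\right) - \left(113 - 27\right)^{2} = 58 - 86^{2} = 58 - 7396 = -7338$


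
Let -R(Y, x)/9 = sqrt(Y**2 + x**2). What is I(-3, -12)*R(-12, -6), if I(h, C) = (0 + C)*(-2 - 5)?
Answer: -4536*sqrt(5) ≈ -10143.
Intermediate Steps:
I(h, C) = -7*C (I(h, C) = C*(-7) = -7*C)
R(Y, x) = -9*sqrt(Y**2 + x**2)
I(-3, -12)*R(-12, -6) = (-7*(-12))*(-9*sqrt((-12)**2 + (-6)**2)) = 84*(-9*sqrt(144 + 36)) = 84*(-54*sqrt(5)) = -4536*sqrt(5)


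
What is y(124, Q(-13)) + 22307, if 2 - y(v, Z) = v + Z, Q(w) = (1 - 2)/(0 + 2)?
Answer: 44371/2 ≈ 22186.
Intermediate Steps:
Q(w) = -½ (Q(w) = -1/2 = -1*½ = -½)
y(v, Z) = 2 - Z - v (y(v, Z) = 2 - (v + Z) = 2 - (Z + v) = 2 + (-Z - v) = 2 - Z - v)
y(124, Q(-13)) + 22307 = (2 - 1*(-½) - 1*124) + 22307 = (2 + ½ - 124) + 22307 = -243/2 + 22307 = 44371/2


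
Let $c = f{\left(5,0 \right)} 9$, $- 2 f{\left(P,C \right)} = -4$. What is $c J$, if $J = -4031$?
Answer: $-72558$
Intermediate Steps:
$f{\left(P,C \right)} = 2$ ($f{\left(P,C \right)} = \left(- \frac{1}{2}\right) \left(-4\right) = 2$)
$c = 18$ ($c = 2 \cdot 9 = 18$)
$c J = 18 \left(-4031\right) = -72558$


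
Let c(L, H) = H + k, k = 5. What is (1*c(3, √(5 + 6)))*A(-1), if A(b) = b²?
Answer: 5 + √11 ≈ 8.3166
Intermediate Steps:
c(L, H) = 5 + H (c(L, H) = H + 5 = 5 + H)
(1*c(3, √(5 + 6)))*A(-1) = (1*(5 + √(5 + 6)))*(-1)² = (1*(5 + √11))*1 = (5 + √11)*1 = 5 + √11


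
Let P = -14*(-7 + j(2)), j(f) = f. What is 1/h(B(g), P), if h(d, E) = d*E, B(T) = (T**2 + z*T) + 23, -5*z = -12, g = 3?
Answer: 1/2744 ≈ 0.00036443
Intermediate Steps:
z = 12/5 (z = -1/5*(-12) = 12/5 ≈ 2.4000)
B(T) = 23 + T**2 + 12*T/5 (B(T) = (T**2 + 12*T/5) + 23 = 23 + T**2 + 12*T/5)
P = 70 (P = -14*(-7 + 2) = -14*(-5) = 70)
h(d, E) = E*d
1/h(B(g), P) = 1/(70*(23 + 3**2 + (12/5)*3)) = 1/(70*(23 + 9 + 36/5)) = 1/(70*(196/5)) = 1/2744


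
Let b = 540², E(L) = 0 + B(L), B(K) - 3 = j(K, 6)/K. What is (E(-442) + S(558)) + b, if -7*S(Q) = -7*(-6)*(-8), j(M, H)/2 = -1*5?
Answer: 64454876/221 ≈ 2.9165e+5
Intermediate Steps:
j(M, H) = -10 (j(M, H) = 2*(-1*5) = 2*(-5) = -10)
B(K) = 3 - 10/K
E(L) = 3 - 10/L (E(L) = 0 + (3 - 10/L) = 3 - 10/L)
b = 291600
S(Q) = 48 (S(Q) = -(-7*(-6))*(-8)/7 = -6*(-8) = -⅐*(-336) = 48)
(E(-442) + S(558)) + b = ((3 - 10/(-442)) + 48) + 291600 = ((3 - 10*(-1/442)) + 48) + 291600 = ((3 + 5/221) + 48) + 291600 = (668/221 + 48) + 291600 = 11276/221 + 291600 = 64454876/221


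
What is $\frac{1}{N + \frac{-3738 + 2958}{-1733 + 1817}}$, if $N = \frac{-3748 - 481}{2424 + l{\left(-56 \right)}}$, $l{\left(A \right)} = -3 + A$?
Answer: $- \frac{16555}{183328} \approx -0.090303$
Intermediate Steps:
$N = - \frac{4229}{2365}$ ($N = \frac{-3748 - 481}{2424 - 59} = - \frac{4229}{2424 - 59} = - \frac{4229}{2365} \approx -1.7882$)
$\frac{1}{N + \frac{-3738 + 2958}{-1733 + 1817}} = \frac{1}{- \frac{4229}{2365} + \frac{-3738 + 2958}{-1733 + 1817}} = \frac{1}{- \frac{4229}{2365} - \frac{780}{84}} = \frac{1}{- \frac{4229}{2365} - \frac{65}{7}} = \frac{1}{- \frac{183328}{16555}} = - \frac{16555}{183328}$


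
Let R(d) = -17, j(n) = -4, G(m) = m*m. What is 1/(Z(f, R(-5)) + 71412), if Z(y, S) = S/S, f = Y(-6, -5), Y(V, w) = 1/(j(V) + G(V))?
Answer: 1/71413 ≈ 1.4003e-5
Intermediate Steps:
G(m) = m²
Y(V, w) = 1/(-4 + V²)
f = 1/32 (f = 1/(-4 + (-6)²) = 1/(-4 + 36) = 1/32 ≈ 0.031250)
Z(y, S) = 1
1/(Z(f, R(-5)) + 71412) = 1/(1 + 71412) = 1/71413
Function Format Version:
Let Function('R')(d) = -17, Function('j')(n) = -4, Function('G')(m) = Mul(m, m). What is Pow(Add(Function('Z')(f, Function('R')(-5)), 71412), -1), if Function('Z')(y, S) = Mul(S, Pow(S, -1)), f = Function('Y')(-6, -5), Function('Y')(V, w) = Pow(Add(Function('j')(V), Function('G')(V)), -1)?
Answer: Rational(1, 71413) ≈ 1.4003e-5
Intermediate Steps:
Function('G')(m) = Pow(m, 2)
Function('Y')(V, w) = Pow(Add(-4, Pow(V, 2)), -1)
f = Rational(1, 32) (f = Pow(Add(-4, Pow(-6, 2)), -1) = Pow(Add(-4, 36), -1) = Pow(32, -1) = Rational(1, 32) ≈ 0.031250)
Function('Z')(y, S) = 1
Pow(Add(Function('Z')(f, Function('R')(-5)), 71412), -1) = Pow(Add(1, 71412), -1) = Pow(71413, -1) = Rational(1, 71413)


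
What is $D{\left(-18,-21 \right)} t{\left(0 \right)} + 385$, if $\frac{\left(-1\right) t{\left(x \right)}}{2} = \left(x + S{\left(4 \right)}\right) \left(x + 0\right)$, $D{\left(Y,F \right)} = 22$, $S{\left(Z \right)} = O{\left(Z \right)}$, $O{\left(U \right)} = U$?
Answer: $385$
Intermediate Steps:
$S{\left(Z \right)} = Z$
$t{\left(x \right)} = - 2 x \left(4 + x\right)$ ($t{\left(x \right)} = - 2 \left(x + 4\right) \left(x + 0\right) = - 2 \left(4 + x\right) x = - 2 x \left(4 + x\right)$)
$D{\left(-18,-21 \right)} t{\left(0 \right)} + 385 = 22 \left(\left(-2\right) 0 \left(4 + 0\right)\right) + 385 = 22 \left(\left(-2\right) 0 \cdot 4\right) + 385 = 22 \cdot 0 + 385 = 0 + 385 = 385$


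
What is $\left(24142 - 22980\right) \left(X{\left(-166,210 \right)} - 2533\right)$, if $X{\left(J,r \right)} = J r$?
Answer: $-43450666$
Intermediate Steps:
$\left(24142 - 22980\right) \left(X{\left(-166,210 \right)} - 2533\right) = \left(24142 - 22980\right) \left(\left(-166\right) 210 - 2533\right) = 1162 \left(-34860 - 2533\right) = 1162 \left(-37393\right) = -43450666$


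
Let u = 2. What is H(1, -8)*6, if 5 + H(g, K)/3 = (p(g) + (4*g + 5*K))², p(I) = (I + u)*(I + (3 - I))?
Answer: 13032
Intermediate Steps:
p(I) = 6 + 3*I (p(I) = (I + 2)*(I + (3 - I)) = (2 + I)*3 = 6 + 3*I)
H(g, K) = -15 + 3*(6 + 5*K + 7*g)² (H(g, K) = -15 + 3*((6 + 3*g) + (4*g + 5*K))² = -15 + 3*(6 + 5*K + 7*g)²)
H(1, -8)*6 = (-15 + 3*(6 + 5*(-8) + 7*1)²)*6 = (-15 + 3*(6 - 40 + 7)²)*6 = (-15 + 3*(-27)²)*6 = (-15 + 3*729)*6 = (-15 + 2187)*6 = 2172*6 = 13032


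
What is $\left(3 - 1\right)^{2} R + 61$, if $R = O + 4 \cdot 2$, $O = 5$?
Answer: $113$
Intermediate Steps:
$R = 13$ ($R = 5 + 4 \cdot 2 = 5 + 8 = 13$)
$\left(3 - 1\right)^{2} R + 61 = \left(3 - 1\right)^{2} \cdot 13 + 61 = 2^{2} \cdot 13 + 61 = 4 \cdot 13 + 61 = 52 + 61 = 113$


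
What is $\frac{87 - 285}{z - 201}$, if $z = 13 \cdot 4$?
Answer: $\frac{198}{149} \approx 1.3289$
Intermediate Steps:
$z = 52$
$\frac{87 - 285}{z - 201} = \frac{87 - 285}{52 - 201} = - \frac{198}{-149} = \left(-198\right) \left(- \frac{1}{149}\right) = \frac{198}{149}$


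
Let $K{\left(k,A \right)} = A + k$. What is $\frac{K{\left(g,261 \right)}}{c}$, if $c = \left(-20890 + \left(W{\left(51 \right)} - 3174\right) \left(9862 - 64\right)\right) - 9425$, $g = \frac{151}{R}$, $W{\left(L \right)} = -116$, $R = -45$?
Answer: $- \frac{11594}{1451958075} \approx -7.9851 \cdot 10^{-6}$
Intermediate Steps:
$g = - \frac{151}{45}$ ($g = \frac{151}{-45} = 151 \left(- \frac{1}{45}\right) = - \frac{151}{45} \approx -3.3556$)
$c = -32265735$ ($c = \left(-20890 + \left(-116 - 3174\right) \left(9862 - 64\right)\right) - 9425 = \left(-20890 - 32235420\right) - 9425 = -32256310 - 9425 = -32265735$)
$\frac{K{\left(g,261 \right)}}{c} = \frac{261 - \frac{151}{45}}{-32265735} = \frac{11594}{45} \left(- \frac{1}{32265735}\right) = - \frac{11594}{1451958075}$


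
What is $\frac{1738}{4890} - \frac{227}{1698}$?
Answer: $\frac{102283}{461290} \approx 0.22173$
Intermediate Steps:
$\frac{1738}{4890} - \frac{227}{1698} = 1738 \cdot \frac{1}{4890} - \frac{227}{1698} = \frac{869}{2445} - \frac{227}{1698} = \frac{102283}{461290}$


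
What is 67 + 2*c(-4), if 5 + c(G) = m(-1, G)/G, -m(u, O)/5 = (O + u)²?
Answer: 239/2 ≈ 119.50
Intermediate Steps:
m(u, O) = -5*(O + u)²
c(G) = -5 - 5*(-1 + G)²/G (c(G) = -5 + (-5*(G - 1)²)/G = -5 + (-5*(-1 + G)²)/G = -5 - 5*(-1 + G)²/G)
67 + 2*c(-4) = 67 + 2*(5 - 5*(-4) - 5/(-4)) = 67 + 2*(5 + 20 - 5*(-¼)) = 67 + 2*(5 + 20 + 5/4) = 67 + 2*(105/4) = 67 + 105/2 = 239/2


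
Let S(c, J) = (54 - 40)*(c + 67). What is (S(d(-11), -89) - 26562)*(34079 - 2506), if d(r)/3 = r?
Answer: -823613278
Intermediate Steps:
d(r) = 3*r
S(c, J) = 938 + 14*c (S(c, J) = 14*(67 + c) = 938 + 14*c)
(S(d(-11), -89) - 26562)*(34079 - 2506) = ((938 + 14*(3*(-11))) - 26562)*(34079 - 2506) = ((938 + 14*(-33)) - 26562)*31573 = ((938 - 462) - 26562)*31573 = (476 - 26562)*31573 = -26086*31573 = -823613278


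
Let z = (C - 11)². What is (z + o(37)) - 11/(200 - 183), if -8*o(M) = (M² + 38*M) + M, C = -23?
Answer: 27331/34 ≈ 803.85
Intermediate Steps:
z = 1156 (z = (-23 - 11)² = (-34)² = 1156)
o(M) = -39*M/8 - M²/8 (o(M) = -((M² + 38*M) + M)/8 = -(M² + 39*M)/8 = -39*M/8 - M²/8)
(z + o(37)) - 11/(200 - 183) = (1156 - ⅛*37*(39 + 37)) - 11/(200 - 183) = (1156 - ⅛*37*76) - 11/17 = (1156 - 703/2) + (1/17)*(-11) = 1609/2 - 11/17 = 27331/34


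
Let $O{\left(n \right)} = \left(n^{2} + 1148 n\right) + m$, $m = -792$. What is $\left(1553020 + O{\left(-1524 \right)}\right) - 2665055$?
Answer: $-539803$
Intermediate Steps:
$O{\left(n \right)} = -792 + n^{2} + 1148 n$ ($O{\left(n \right)} = \left(n^{2} + 1148 n\right) - 792 = -792 + n^{2} + 1148 n$)
$\left(1553020 + O{\left(-1524 \right)}\right) - 2665055 = \left(1553020 + \left(-792 + \left(-1524\right)^{2} + 1148 \left(-1524\right)\right)\right) - 2665055 = \left(1553020 - -572232\right) - 2665055 = \left(1553020 + 572232\right) - 2665055 = 2125252 - 2665055 = -539803$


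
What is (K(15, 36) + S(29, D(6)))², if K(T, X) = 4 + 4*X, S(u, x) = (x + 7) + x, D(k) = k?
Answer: 27889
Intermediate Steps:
S(u, x) = 7 + 2*x (S(u, x) = (7 + x) + x = 7 + 2*x)
(K(15, 36) + S(29, D(6)))² = ((4 + 4*36) + (7 + 2*6))² = ((4 + 144) + (7 + 12))² = (148 + 19)² = 167² = 27889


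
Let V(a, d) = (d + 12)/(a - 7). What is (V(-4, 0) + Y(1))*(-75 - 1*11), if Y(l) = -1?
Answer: 1978/11 ≈ 179.82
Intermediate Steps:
V(a, d) = (12 + d)/(-7 + a)
(V(-4, 0) + Y(1))*(-75 - 1*11) = ((12 + 0)/(-7 - 4) - 1)*(-75 - 1*11) = (12/(-11) - 1)*(-75 - 11) = (-1/11*12 - 1)*(-86) = (-12/11 - 1)*(-86) = -23/11*(-86) = 1978/11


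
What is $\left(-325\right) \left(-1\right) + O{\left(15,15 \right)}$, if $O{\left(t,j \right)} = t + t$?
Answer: $355$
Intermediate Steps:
$O{\left(t,j \right)} = 2 t$
$\left(-325\right) \left(-1\right) + O{\left(15,15 \right)} = \left(-325\right) \left(-1\right) + 2 \cdot 15 = 325 + 30 = 355$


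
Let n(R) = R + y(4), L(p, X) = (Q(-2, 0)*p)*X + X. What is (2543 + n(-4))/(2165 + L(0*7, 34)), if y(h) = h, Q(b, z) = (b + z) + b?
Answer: 2543/2199 ≈ 1.1564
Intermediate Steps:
Q(b, z) = z + 2*b
L(p, X) = X - 4*X*p (L(p, X) = ((0 + 2*(-2))*p)*X + X = ((0 - 4)*p)*X + X = (-4*p)*X + X = -4*X*p + X = X - 4*X*p)
n(R) = 4 + R (n(R) = R + 4 = 4 + R)
(2543 + n(-4))/(2165 + L(0*7, 34)) = (2543 + (4 - 4))/(2165 + 34*(1 - 0*7)) = (2543 + 0)/(2165 + 34*(1 - 4*0)) = 2543/(2165 + 34*(1 + 0)) = 2543/(2165 + 34*1) = 2543/(2165 + 34) = 2543/2199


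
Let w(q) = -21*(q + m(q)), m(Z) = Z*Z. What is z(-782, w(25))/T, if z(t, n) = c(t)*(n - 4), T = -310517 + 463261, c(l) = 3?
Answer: -20481/76372 ≈ -0.26817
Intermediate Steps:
T = 152744
m(Z) = Z**2
w(q) = -21*q - 21*q**2 (w(q) = -21*(q + q**2) = -21*q - 21*q**2)
z(t, n) = -12 + 3*n (z(t, n) = 3*(n - 4) = 3*(-4 + n) = -12 + 3*n)
z(-782, w(25))/T = (-12 + 3*(21*25*(-1 - 1*25)))/152744 = (-12 + 3*(21*25*(-1 - 25)))*(1/152744) = (-12 + 3*(21*25*(-26)))*(1/152744) = (-12 + 3*(-13650))*(1/152744) = (-12 - 40950)*(1/152744) = -40962*1/152744 = -20481/76372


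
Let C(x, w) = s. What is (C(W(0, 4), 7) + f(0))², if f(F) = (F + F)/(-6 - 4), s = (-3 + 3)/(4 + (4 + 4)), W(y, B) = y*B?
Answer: 0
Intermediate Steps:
W(y, B) = B*y
s = 0 (s = 0/(4 + 8) = 0/12 = 0*(1/12) = 0)
C(x, w) = 0
f(F) = -F/5 (f(F) = (2*F)/(-10) = (2*F)*(-⅒) = -F/5)
(C(W(0, 4), 7) + f(0))² = (0 - ⅕*0)² = (0 + 0)² = 0² = 0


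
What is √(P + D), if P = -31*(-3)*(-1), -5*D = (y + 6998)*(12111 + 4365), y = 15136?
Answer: I*√1823401245/5 ≈ 8540.3*I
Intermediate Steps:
D = -364679784/5 (D = -(15136 + 6998)*(12111 + 4365)/5 = -22134*16476/5 = -⅕*364679784 = -364679784/5 ≈ -7.2936e+7)
P = -93 (P = 93*(-1) = -93)
√(P + D) = √(-93 - 364679784/5) = √(-364680249/5) = I*√1823401245/5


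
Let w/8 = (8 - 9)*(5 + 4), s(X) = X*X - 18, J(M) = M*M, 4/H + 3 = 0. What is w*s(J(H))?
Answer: 9616/9 ≈ 1068.4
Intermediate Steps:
H = -4/3 (H = 4/(-3 + 0) = 4/(-3) = 4*(-1/3) = -4/3 ≈ -1.3333)
J(M) = M**2
s(X) = -18 + X**2 (s(X) = X**2 - 18 = -18 + X**2)
w = -72 (w = 8*((8 - 9)*(5 + 4)) = 8*(-1*9) = 8*(-9) = -72)
w*s(J(H)) = -72*(-18 + ((-4/3)**2)**2) = -72*(-18 + (16/9)**2) = -72*(-18 + 256/81) = -72*(-1202/81) = 9616/9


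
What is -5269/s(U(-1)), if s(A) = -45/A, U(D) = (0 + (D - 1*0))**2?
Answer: 5269/45 ≈ 117.09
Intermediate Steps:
U(D) = D**2 (U(D) = (0 + (D + 0))**2 = (0 + D)**2 = D**2)
-5269/s(U(-1)) = -5269/((-45/((-1)**2))) = -5269/((-45/1)) = -5269/((-45*1)) = -5269/(-45) = -5269*(-1/45) = 5269/45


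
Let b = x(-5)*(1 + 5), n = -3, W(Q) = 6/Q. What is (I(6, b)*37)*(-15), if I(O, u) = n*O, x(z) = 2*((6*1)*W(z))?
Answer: 9990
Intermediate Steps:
x(z) = 72/z (x(z) = 2*((6*1)*(6/z)) = 2*(6*(6/z)) = 2*(36/z) = 72/z)
b = -432/5 (b = (72/(-5))*(1 + 5) = (72*(-1/5))*6 = -72/5*6 = -432/5 ≈ -86.400)
I(O, u) = -3*O
(I(6, b)*37)*(-15) = (-3*6*37)*(-15) = -18*37*(-15) = -666*(-15) = 9990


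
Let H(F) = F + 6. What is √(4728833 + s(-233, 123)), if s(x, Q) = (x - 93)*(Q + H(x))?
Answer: 3*√529193 ≈ 2182.4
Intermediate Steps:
H(F) = 6 + F
s(x, Q) = (-93 + x)*(6 + Q + x) (s(x, Q) = (x - 93)*(Q + (6 + x)) = (-93 + x)*(6 + Q + x))
√(4728833 + s(-233, 123)) = √(4728833 + (-558 + (-233)² - 93*123 - 87*(-233) + 123*(-233))) = √(4728833 + (-558 + 54289 - 11439 + 20271 - 28659)) = √(4728833 + 33904) = √4762737 = 3*√529193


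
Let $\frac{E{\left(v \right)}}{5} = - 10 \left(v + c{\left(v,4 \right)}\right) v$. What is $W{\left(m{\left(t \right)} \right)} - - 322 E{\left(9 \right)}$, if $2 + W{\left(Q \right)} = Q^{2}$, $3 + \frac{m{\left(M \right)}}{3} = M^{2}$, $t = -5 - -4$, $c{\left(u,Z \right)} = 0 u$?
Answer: $-1304066$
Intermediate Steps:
$c{\left(u,Z \right)} = 0$
$t = -1$ ($t = -5 + 4 = -1$)
$E{\left(v \right)} = - 50 v^{2}$ ($E{\left(v \right)} = 5 - 10 \left(v + 0\right) v = 5 - 10 v v = 5 \left(- 10 v^{2}\right) = - 50 v^{2}$)
$m{\left(M \right)} = -9 + 3 M^{2}$
$W{\left(Q \right)} = -2 + Q^{2}$
$W{\left(m{\left(t \right)} \right)} - - 322 E{\left(9 \right)} = \left(-2 + \left(-9 + 3 \left(-1\right)^{2}\right)^{2}\right) - - 322 \left(- 50 \cdot 9^{2}\right) = \left(-2 + \left(-9 + 3 \cdot 1\right)^{2}\right) - - 322 \left(\left(-50\right) 81\right) = \left(-2 + \left(-9 + 3\right)^{2}\right) - \left(-322\right) \left(-4050\right) = \left(-2 + \left(-6\right)^{2}\right) - 1304100 = \left(-2 + 36\right) - 1304100 = 34 - 1304100 = -1304066$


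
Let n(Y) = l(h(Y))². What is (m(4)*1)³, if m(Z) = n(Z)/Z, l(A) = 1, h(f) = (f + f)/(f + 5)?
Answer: 1/64 ≈ 0.015625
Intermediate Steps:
h(f) = 2*f/(5 + f) (h(f) = (2*f)/(5 + f) = 2*f/(5 + f))
n(Y) = 1 (n(Y) = 1² = 1)
m(Z) = 1/Z
(m(4)*1)³ = (1/4)³ = ((¼)*1)³ = (¼)³ = 1/64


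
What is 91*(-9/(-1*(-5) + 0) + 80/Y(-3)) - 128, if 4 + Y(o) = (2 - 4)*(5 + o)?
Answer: -6009/5 ≈ -1201.8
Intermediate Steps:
Y(o) = -14 - 2*o (Y(o) = -4 + (2 - 4)*(5 + o) = -4 - 2*(5 + o) = -4 + (-10 - 2*o) = -14 - 2*o)
91*(-9/(-1*(-5) + 0) + 80/Y(-3)) - 128 = 91*(-9/(-1*(-5) + 0) + 80/(-14 - 2*(-3))) - 128 = 91*(-9/(5 + 0) + 80/(-14 + 6)) - 128 = 91*(-9/5 + 80/(-8)) - 128 = 91*(-9*⅕ + 80*(-⅛)) - 128 = 91*(-9/5 - 10) - 128 = 91*(-59/5) - 128 = -5369/5 - 128 = -6009/5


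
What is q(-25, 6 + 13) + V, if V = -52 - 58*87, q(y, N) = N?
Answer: -5079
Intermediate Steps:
V = -5098 (V = -52 - 5046 = -5098)
q(-25, 6 + 13) + V = (6 + 13) - 5098 = 19 - 5098 = -5079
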